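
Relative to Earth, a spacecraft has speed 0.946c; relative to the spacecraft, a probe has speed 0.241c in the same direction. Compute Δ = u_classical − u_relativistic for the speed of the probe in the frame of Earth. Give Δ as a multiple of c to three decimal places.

Galilean: u_cl = 0.241 + 0.946 = 1.1870.
Relativistic: u_rel = (0.241 + 0.946) / (1 + 0.241·0.946) = 1.1870/1.2280 = 0.9666.
Δ = 1.1870 − 0.9666 = 0.2204.
(The classical prediction exceeds c; the relativistic result does not.)

Δ = 0.220c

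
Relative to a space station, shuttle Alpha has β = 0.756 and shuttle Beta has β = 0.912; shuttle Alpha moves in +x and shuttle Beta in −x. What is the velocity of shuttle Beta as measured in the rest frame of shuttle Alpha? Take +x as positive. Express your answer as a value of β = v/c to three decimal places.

β_A = 0.756, β_B = -0.912.
Transform to A's frame with the inverse velocity-addition law: u' = (u − v)/(1 − uv/c²), taking u = β_B and v = β_A.
u' = (-0.912 − 0.756) / (1 − (0.756)(-0.912)) = -1.6680/1.6895 = -0.9873.

β = -0.987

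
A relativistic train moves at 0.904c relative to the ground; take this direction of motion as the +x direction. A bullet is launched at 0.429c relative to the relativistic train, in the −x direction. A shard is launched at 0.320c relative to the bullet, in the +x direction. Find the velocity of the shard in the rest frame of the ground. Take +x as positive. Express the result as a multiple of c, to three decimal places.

Apply u = (u' + v)/(1 + u'v/c²) successively, working outward toward the ground.
Start: velocity of the relativistic train relative to the ground = 0.9040c.
Compose with the bullet (u' = -0.429 in the relativistic train frame): u_1 = (-0.429 + 0.904) / (1 + (-0.429)·0.904) = 0.4750/0.6122 = 0.7759.
Compose with the shard (u' = 0.320 in the bullet frame): u_2 = (0.320 + 0.776) / (1 + 0.320·0.776) = 1.0959/1.2483 = 0.8779.

+0.878c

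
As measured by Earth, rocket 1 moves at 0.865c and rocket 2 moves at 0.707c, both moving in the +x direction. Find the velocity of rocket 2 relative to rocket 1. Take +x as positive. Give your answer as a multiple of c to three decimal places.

β_A = 0.865, β_B = 0.707.
Transform to A's frame with the inverse velocity-addition law: u' = (u − v)/(1 − uv/c²), taking u = β_B and v = β_A.
u' = (0.707 − 0.865) / (1 − (0.865)(0.707)) = -0.1580/0.3884 = -0.4067.

-0.407c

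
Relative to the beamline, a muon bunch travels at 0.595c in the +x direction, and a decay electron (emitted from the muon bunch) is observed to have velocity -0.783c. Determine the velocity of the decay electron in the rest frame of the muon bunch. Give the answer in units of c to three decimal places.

-0.940c

Invert the composition law: u' = (u − v)/(1 − uv/c²).
u' = (-0.783 − 0.595) / (1 − (-0.783)(0.595)) = -1.3780/1.4659 = -0.9400.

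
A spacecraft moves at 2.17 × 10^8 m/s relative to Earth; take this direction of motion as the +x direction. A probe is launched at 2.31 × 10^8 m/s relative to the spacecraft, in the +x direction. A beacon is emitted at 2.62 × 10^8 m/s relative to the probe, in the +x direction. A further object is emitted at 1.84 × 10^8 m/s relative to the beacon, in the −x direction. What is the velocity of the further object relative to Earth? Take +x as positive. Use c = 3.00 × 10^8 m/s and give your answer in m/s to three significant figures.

Apply u = (u' + v)/(1 + u'v/c²) successively, working outward toward Earth.
(Dividing each given speed by c = 3.00 × 10^8 m/s to work in units of c.)
Start: velocity of the spacecraft relative to Earth = 0.7233c.
Compose with the probe (u' = 0.770 in the spacecraft frame): u_1 = (0.770 + 0.723) / (1 + 0.770·0.723) = 1.4933/1.5570 = 0.9591.
Compose with the beacon (u' = 0.873 in the probe frame): u_2 = (0.873 + 0.959) / (1 + 0.873·0.959) = 1.8325/1.8376 = 0.9972.
Compose with the further object (u' = -0.613 in the beacon frame): u_3 = (-0.613 + 0.997) / (1 + (-0.613)·0.997) = 0.3838/0.3884 = 0.9883.
So u = 0.9883 × 3.00 × 10^8 m/s.

+2.96 × 10^8 m/s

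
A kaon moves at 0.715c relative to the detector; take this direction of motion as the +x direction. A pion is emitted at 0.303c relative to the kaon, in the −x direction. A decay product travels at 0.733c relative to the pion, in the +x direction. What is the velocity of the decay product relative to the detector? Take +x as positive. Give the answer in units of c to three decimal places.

+0.909c

Apply u = (u' + v)/(1 + u'v/c²) successively, working outward toward the detector.
Start: velocity of the kaon relative to the detector = 0.7150c.
Compose with the pion (u' = -0.303 in the kaon frame): u_1 = (-0.303 + 0.715) / (1 + (-0.303)·0.715) = 0.4120/0.7834 = 0.5259.
Compose with the decay product (u' = 0.733 in the pion frame): u_2 = (0.733 + 0.526) / (1 + 0.733·0.526) = 1.2589/1.3855 = 0.9086.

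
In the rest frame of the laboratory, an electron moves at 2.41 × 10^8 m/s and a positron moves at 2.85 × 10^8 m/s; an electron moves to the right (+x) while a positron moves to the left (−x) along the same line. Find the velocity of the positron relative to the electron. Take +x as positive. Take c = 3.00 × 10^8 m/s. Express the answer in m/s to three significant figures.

-2.98 × 10^8 m/s

β_A = 0.803, β_B = -0.950 (dividing each by c = 3.00 × 10^8 m/s).
Transform to A's frame with the inverse velocity-addition law: u' = (u − v)/(1 − uv/c²), taking u = β_B and v = β_A.
u' = (-0.950 − 0.803) / (1 − (0.803)(-0.950)) = -1.7533/1.7632 = -0.9944.
u' = -0.9944 × 3.00 × 10^8 m/s.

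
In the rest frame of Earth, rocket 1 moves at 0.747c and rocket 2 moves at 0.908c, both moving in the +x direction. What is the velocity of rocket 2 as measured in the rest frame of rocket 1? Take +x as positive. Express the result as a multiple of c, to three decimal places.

+0.500c

β_A = 0.747, β_B = 0.908.
Transform to A's frame with the inverse velocity-addition law: u' = (u − v)/(1 − uv/c²), taking u = β_B and v = β_A.
u' = (0.908 − 0.747) / (1 − (0.747)(0.908)) = 0.1610/0.3217 = 0.5004.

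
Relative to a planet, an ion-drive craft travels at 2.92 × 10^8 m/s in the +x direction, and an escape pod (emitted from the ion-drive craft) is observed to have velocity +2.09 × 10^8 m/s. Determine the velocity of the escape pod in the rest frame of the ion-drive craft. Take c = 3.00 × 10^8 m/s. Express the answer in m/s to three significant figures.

-2.58 × 10^8 m/s

v = 0.973c, u = 0.697c.
Invert the composition law: u' = (u − v)/(1 − uv/c²).
u' = (0.697 − 0.973) / (1 − (0.697)(0.973)) = -0.2767/0.3219 = -0.8595.
u' = -0.8595 × 3.00 × 10^8 m/s.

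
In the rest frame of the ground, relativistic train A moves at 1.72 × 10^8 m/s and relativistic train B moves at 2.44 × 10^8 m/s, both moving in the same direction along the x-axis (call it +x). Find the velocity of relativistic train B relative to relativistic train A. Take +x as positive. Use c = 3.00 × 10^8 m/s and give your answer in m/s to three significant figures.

+1.35 × 10^8 m/s

β_A = 0.573, β_B = 0.813 (dividing each by c = 3.00 × 10^8 m/s).
Transform to A's frame with the inverse velocity-addition law: u' = (u − v)/(1 − uv/c²), taking u = β_B and v = β_A.
u' = (0.813 − 0.573) / (1 − (0.573)(0.813)) = 0.2400/0.5337 = 0.4497.
u' = 0.4497 × 3.00 × 10^8 m/s.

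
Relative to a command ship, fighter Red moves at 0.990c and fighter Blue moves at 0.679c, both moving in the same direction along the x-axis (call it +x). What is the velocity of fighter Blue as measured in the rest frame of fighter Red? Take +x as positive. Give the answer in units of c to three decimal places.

-0.949c

β_A = 0.990, β_B = 0.679.
Transform to A's frame with the inverse velocity-addition law: u' = (u − v)/(1 − uv/c²), taking u = β_B and v = β_A.
u' = (0.679 − 0.990) / (1 − (0.990)(0.679)) = -0.3110/0.3278 = -0.9488.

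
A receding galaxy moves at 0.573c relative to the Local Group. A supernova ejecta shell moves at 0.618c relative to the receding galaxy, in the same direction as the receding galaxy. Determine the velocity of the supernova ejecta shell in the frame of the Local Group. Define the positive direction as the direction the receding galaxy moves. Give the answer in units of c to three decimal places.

With v = 0.573 and u' = 0.618 (in units of c),
u = (u' + v)/(1 + u'v/c²):
u = (0.618 + 0.573) / (1 + 0.618·0.573) = 1.1910/1.3541 = 0.8795

0.880c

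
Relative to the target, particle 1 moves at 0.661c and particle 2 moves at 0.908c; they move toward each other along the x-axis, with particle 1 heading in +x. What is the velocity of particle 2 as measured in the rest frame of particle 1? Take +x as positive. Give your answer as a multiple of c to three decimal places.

β_A = 0.661, β_B = -0.908.
Transform to A's frame with the inverse velocity-addition law: u' = (u − v)/(1 − uv/c²), taking u = β_B and v = β_A.
u' = (-0.908 − 0.661) / (1 − (0.661)(-0.908)) = -1.5690/1.6002 = -0.9805.

-0.981c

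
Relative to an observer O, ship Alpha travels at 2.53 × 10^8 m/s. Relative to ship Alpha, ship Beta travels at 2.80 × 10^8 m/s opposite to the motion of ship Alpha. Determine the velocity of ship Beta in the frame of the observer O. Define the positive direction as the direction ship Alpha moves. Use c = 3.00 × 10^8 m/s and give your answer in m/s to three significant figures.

In units of c (dividing by 3.00 × 10^8 m/s): v = 0.843, u' = -0.933.
u = (u' + v)/(1 + u'v/c²):
u = (-0.933 + 0.843) / (1 + (-0.933)·0.843) = -0.0900/0.2129 = -0.4228
Converting back: u = -0.4228 × 3.00 × 10^8 m/s.

-1.27 × 10^8 m/s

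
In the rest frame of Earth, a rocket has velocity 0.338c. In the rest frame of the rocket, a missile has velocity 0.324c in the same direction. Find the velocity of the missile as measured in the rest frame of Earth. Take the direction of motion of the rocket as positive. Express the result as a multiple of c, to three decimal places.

0.597c

With v = 0.338 and u' = 0.324 (in units of c),
u = (u' + v)/(1 + u'v/c²):
u = (0.324 + 0.338) / (1 + 0.324·0.338) = 0.6620/1.1095 = 0.5967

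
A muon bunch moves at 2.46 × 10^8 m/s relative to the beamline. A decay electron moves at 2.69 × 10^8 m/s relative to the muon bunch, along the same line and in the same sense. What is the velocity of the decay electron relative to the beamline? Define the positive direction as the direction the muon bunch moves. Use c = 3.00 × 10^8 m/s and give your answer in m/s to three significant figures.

2.97 × 10^8 m/s

In units of c (dividing by 3.00 × 10^8 m/s): v = 0.820, u' = 0.897.
u = (u' + v)/(1 + u'v/c²):
u = (0.897 + 0.820) / (1 + 0.897·0.820) = 1.7167/1.7353 = 0.9893
Converting back: u = 0.9893 × 3.00 × 10^8 m/s.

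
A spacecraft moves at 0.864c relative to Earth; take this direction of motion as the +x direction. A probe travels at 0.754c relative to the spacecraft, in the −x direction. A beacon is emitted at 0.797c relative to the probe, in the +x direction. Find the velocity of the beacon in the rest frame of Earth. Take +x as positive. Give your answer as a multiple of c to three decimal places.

+0.889c

Apply u = (u' + v)/(1 + u'v/c²) successively, working outward toward Earth.
Start: velocity of the spacecraft relative to Earth = 0.8640c.
Compose with the probe (u' = -0.754 in the spacecraft frame): u_1 = (-0.754 + 0.864) / (1 + (-0.754)·0.864) = 0.1100/0.3485 = 0.3156.
Compose with the beacon (u' = 0.797 in the probe frame): u_2 = (0.797 + 0.316) / (1 + 0.797·0.316) = 1.1126/1.2515 = 0.8890.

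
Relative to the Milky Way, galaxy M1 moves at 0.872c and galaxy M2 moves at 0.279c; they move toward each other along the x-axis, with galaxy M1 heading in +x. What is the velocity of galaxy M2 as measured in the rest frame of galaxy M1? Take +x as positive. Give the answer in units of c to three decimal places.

-0.926c

β_A = 0.872, β_B = -0.279.
Transform to A's frame with the inverse velocity-addition law: u' = (u − v)/(1 − uv/c²), taking u = β_B and v = β_A.
u' = (-0.279 − 0.872) / (1 − (0.872)(-0.279)) = -1.1510/1.2433 = -0.9258.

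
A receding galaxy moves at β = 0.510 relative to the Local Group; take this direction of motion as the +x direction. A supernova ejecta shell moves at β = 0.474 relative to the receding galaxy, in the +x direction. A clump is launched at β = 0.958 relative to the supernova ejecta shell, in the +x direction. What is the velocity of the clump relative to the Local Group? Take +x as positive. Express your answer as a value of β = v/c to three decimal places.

Apply u = (u' + v)/(1 + u'v/c²) successively, working outward toward the Local Group.
Start: velocity of the receding galaxy relative to the Local Group = 0.5100c.
Compose with the supernova ejecta shell (u' = 0.474 in the receding galaxy frame): u_1 = (0.474 + 0.510) / (1 + 0.474·0.510) = 0.9840/1.2417 = 0.7924.
Compose with the clump (u' = 0.958 in the supernova ejecta shell frame): u_2 = (0.958 + 0.792) / (1 + 0.958·0.792) = 1.7504/1.7592 = 0.9950.

β = 0.995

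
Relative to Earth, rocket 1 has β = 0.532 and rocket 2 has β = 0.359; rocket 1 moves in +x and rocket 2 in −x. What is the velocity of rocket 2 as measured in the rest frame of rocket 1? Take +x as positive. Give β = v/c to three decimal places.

β_A = 0.532, β_B = -0.359.
Transform to A's frame with the inverse velocity-addition law: u' = (u − v)/(1 − uv/c²), taking u = β_B and v = β_A.
u' = (-0.359 − 0.532) / (1 − (0.532)(-0.359)) = -0.8910/1.1910 = -0.7481.

β = -0.748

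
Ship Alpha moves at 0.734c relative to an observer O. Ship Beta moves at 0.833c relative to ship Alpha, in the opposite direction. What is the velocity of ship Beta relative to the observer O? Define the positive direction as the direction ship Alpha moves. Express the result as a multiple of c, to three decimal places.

With v = 0.734 and u' = -0.833 (in units of c),
u = (u' + v)/(1 + u'v/c²):
u = (-0.833 + 0.734) / (1 + (-0.833)·0.734) = -0.0990/0.3886 = -0.2548
(Galilean addition would give -0.099c.)

-0.255c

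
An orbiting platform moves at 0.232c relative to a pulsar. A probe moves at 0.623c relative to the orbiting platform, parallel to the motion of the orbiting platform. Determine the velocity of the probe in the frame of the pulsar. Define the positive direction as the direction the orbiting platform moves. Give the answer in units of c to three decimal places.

With v = 0.232 and u' = 0.623 (in units of c),
u = (u' + v)/(1 + u'v/c²):
u = (0.623 + 0.232) / (1 + 0.623·0.232) = 0.8550/1.1445 = 0.7470
(Galilean addition would give +0.855c.)

0.747c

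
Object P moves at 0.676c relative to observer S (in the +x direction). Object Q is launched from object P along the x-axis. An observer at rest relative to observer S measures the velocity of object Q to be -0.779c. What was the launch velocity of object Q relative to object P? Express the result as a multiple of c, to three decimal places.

-0.953c

Invert the composition law: u' = (u − v)/(1 − uv/c²).
u' = (-0.779 − 0.676) / (1 − (-0.779)(0.676)) = -1.4550/1.5266 = -0.9531.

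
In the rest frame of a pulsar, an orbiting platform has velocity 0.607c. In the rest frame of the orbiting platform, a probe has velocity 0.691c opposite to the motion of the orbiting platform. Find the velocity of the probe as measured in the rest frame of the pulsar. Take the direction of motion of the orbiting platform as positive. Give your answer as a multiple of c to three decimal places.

-0.145c

With v = 0.607 and u' = -0.691 (in units of c),
u = (u' + v)/(1 + u'v/c²):
u = (-0.691 + 0.607) / (1 + (-0.691)·0.607) = -0.0840/0.5806 = -0.1447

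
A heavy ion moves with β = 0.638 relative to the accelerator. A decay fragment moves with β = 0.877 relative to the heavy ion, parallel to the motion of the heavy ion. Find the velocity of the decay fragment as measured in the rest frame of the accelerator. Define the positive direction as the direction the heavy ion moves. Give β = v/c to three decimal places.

β = 0.971

With v = 0.638 and u' = 0.877 (in units of c),
u = (u' + v)/(1 + u'v/c²):
u = (0.877 + 0.638) / (1 + 0.877·0.638) = 1.5150/1.5595 = 0.9714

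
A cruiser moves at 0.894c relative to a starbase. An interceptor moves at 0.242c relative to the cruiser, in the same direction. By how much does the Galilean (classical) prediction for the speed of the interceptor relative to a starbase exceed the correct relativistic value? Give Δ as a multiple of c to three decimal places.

Δ = 0.202c

Galilean: u_cl = 0.242 + 0.894 = 1.1360.
Relativistic: u_rel = (0.242 + 0.894) / (1 + 0.242·0.894) = 1.1360/1.2163 = 0.9339.
Δ = 1.1360 − 0.9339 = 0.2021.
(The classical prediction exceeds c; the relativistic result does not.)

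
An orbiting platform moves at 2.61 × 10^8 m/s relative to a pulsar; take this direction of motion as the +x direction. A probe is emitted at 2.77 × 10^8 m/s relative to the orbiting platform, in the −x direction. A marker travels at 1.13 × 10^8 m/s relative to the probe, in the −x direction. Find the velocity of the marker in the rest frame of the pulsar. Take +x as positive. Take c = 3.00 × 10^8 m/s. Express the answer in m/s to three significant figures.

Apply u = (u' + v)/(1 + u'v/c²) successively, working outward toward the pulsar.
(Dividing each given speed by c = 3.00 × 10^8 m/s to work in units of c.)
Start: velocity of the orbiting platform relative to the pulsar = 0.8700c.
Compose with the probe (u' = -0.923 in the orbiting platform frame): u_1 = (-0.923 + 0.870) / (1 + (-0.923)·0.870) = -0.0533/0.1967 = -0.2711.
Compose with the marker (u' = -0.377 in the probe frame): u_2 = (-0.377 + (-0.271)) / (1 + (-0.377)·(-0.271)) = -0.6478/1.1021 = -0.5878.
So u = -0.5878 × 3.00 × 10^8 m/s.

-1.76 × 10^8 m/s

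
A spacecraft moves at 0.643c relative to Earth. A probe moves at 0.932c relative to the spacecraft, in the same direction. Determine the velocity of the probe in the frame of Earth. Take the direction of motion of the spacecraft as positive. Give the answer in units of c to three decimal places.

With v = 0.643 and u' = 0.932 (in units of c),
u = (u' + v)/(1 + u'v/c²):
u = (0.932 + 0.643) / (1 + 0.932·0.643) = 1.5750/1.5993 = 0.9848
(Galilean addition would give +1.575c, exceeding c.)

0.985c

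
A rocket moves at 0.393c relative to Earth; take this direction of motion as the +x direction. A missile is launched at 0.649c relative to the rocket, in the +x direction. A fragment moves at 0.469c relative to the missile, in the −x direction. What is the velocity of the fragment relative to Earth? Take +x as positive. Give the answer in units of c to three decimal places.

+0.592c

Apply u = (u' + v)/(1 + u'v/c²) successively, working outward toward Earth.
Start: velocity of the rocket relative to Earth = 0.3930c.
Compose with the missile (u' = 0.649 in the rocket frame): u_1 = (0.649 + 0.393) / (1 + 0.649·0.393) = 1.0420/1.2551 = 0.8302.
Compose with the fragment (u' = -0.469 in the missile frame): u_2 = (-0.469 + 0.830) / (1 + (-0.469)·0.830) = 0.3612/0.6106 = 0.5916.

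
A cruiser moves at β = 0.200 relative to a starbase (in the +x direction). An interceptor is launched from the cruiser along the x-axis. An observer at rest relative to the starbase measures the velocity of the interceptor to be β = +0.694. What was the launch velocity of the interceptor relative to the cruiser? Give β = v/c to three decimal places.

Invert the composition law: u' = (u − v)/(1 − uv/c²).
u' = (0.694 − 0.200) / (1 − (0.694)(0.200)) = 0.4940/0.8612 = 0.5736.

β = +0.574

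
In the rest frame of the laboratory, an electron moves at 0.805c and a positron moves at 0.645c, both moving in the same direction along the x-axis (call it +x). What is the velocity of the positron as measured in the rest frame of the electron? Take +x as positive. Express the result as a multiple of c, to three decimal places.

β_A = 0.805, β_B = 0.645.
Transform to A's frame with the inverse velocity-addition law: u' = (u − v)/(1 − uv/c²), taking u = β_B and v = β_A.
u' = (0.645 − 0.805) / (1 − (0.805)(0.645)) = -0.1600/0.4808 = -0.3328.

-0.333c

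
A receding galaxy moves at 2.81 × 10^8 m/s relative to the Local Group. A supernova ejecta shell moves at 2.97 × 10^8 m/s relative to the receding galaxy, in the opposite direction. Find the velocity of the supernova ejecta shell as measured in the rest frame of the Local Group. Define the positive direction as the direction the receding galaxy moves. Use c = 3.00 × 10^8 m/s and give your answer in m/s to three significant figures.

-2.20 × 10^8 m/s

In units of c (dividing by 3.00 × 10^8 m/s): v = 0.937, u' = -0.990.
u = (u' + v)/(1 + u'v/c²):
u = (-0.990 + 0.937) / (1 + (-0.990)·0.937) = -0.0533/0.0727 = -0.7336
Converting back: u = -0.7336 × 3.00 × 10^8 m/s.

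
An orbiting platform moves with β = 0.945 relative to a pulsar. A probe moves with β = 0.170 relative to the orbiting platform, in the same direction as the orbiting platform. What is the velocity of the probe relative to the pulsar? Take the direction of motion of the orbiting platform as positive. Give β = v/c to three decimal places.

With v = 0.945 and u' = 0.170 (in units of c),
u = (u' + v)/(1 + u'v/c²):
u = (0.170 + 0.945) / (1 + 0.170·0.945) = 1.1150/1.1606 = 0.9607

β = 0.961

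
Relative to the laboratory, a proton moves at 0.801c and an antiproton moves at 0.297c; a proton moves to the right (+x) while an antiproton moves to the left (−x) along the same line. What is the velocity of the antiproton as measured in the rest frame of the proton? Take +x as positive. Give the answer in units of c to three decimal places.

β_A = 0.801, β_B = -0.297.
Transform to A's frame with the inverse velocity-addition law: u' = (u − v)/(1 − uv/c²), taking u = β_B and v = β_A.
u' = (-0.297 − 0.801) / (1 − (0.801)(-0.297)) = -1.0980/1.2379 = -0.8870.

-0.887c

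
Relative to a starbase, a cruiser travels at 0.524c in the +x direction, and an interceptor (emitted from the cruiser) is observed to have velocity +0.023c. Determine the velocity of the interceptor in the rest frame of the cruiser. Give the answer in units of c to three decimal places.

-0.507c

Invert the composition law: u' = (u − v)/(1 − uv/c²).
u' = (0.023 − 0.524) / (1 − (0.023)(0.524)) = -0.5010/0.9879 = -0.5071.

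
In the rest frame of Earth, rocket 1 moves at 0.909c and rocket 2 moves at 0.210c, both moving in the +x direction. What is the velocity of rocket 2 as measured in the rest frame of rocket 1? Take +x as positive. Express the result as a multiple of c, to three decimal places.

-0.864c

β_A = 0.909, β_B = 0.210.
Transform to A's frame with the inverse velocity-addition law: u' = (u − v)/(1 − uv/c²), taking u = β_B and v = β_A.
u' = (0.210 − 0.909) / (1 − (0.909)(0.210)) = -0.6990/0.8091 = -0.8639.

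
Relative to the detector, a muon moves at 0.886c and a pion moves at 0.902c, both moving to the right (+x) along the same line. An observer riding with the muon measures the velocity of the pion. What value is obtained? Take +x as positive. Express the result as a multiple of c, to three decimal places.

+0.080c

β_A = 0.886, β_B = 0.902.
Transform to A's frame with the inverse velocity-addition law: u' = (u − v)/(1 − uv/c²), taking u = β_B and v = β_A.
u' = (0.902 − 0.886) / (1 − (0.886)(0.902)) = 0.0160/0.2008 = 0.0797.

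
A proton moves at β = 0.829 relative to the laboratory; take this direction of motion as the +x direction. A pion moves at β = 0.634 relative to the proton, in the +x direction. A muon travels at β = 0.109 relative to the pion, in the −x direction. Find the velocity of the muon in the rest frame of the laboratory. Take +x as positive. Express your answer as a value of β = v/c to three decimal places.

Apply u = (u' + v)/(1 + u'v/c²) successively, working outward toward the laboratory.
Start: velocity of the proton relative to the laboratory = 0.8290c.
Compose with the pion (u' = 0.634 in the proton frame): u_1 = (0.634 + 0.829) / (1 + 0.634·0.829) = 1.4630/1.5256 = 0.9590.
Compose with the muon (u' = -0.109 in the pion frame): u_2 = (-0.109 + 0.959) / (1 + (-0.109)·0.959) = 0.8500/0.8955 = 0.9492.

β = +0.949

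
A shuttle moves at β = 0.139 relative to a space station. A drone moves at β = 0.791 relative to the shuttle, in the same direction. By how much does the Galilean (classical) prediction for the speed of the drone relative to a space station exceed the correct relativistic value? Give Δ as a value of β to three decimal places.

Δ = 0.092

Galilean: u_cl = 0.791 + 0.139 = 0.9300.
Relativistic: u_rel = (0.791 + 0.139) / (1 + 0.791·0.139) = 0.9300/1.1099 = 0.8379.
Δ = 0.9300 − 0.8379 = 0.0921.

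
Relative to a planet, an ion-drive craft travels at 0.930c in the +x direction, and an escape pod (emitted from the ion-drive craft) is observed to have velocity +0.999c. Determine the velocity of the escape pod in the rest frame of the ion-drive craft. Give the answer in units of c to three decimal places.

+0.973c

Invert the composition law: u' = (u − v)/(1 − uv/c²).
u' = (0.999 − 0.930) / (1 − (0.999)(0.930)) = 0.0690/0.0709 = 0.9728.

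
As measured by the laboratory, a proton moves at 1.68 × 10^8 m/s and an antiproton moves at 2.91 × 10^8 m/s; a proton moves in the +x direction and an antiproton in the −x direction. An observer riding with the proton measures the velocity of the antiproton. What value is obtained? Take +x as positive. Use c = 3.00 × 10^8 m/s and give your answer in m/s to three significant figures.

β_A = 0.560, β_B = -0.970 (dividing each by c = 3.00 × 10^8 m/s).
Transform to A's frame with the inverse velocity-addition law: u' = (u − v)/(1 − uv/c²), taking u = β_B and v = β_A.
u' = (-0.970 − 0.560) / (1 − (0.560)(-0.970)) = -1.5300/1.5432 = -0.9914.
u' = -0.9914 × 3.00 × 10^8 m/s.

-2.97 × 10^8 m/s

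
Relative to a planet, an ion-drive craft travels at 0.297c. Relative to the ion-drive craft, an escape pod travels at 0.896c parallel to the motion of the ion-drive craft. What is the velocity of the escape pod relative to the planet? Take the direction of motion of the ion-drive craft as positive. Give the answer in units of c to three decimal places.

0.942c

With v = 0.297 and u' = 0.896 (in units of c),
u = (u' + v)/(1 + u'v/c²):
u = (0.896 + 0.297) / (1 + 0.896·0.297) = 1.1930/1.2661 = 0.9423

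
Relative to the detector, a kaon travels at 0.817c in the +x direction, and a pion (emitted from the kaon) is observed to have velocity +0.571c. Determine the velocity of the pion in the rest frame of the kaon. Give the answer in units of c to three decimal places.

Invert the composition law: u' = (u − v)/(1 − uv/c²).
u' = (0.571 − 0.817) / (1 − (0.571)(0.817)) = -0.2460/0.5335 = -0.4611.

-0.461c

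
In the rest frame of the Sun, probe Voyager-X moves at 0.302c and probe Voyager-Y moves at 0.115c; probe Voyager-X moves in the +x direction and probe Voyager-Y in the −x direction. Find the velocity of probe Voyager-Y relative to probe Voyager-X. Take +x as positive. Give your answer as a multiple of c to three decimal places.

β_A = 0.302, β_B = -0.115.
Transform to A's frame with the inverse velocity-addition law: u' = (u − v)/(1 − uv/c²), taking u = β_B and v = β_A.
u' = (-0.115 − 0.302) / (1 − (0.302)(-0.115)) = -0.4170/1.0347 = -0.4030.

-0.403c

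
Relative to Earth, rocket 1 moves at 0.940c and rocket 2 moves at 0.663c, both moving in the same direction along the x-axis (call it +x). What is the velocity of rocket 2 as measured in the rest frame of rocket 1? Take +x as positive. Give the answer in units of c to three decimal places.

-0.735c

β_A = 0.940, β_B = 0.663.
Transform to A's frame with the inverse velocity-addition law: u' = (u − v)/(1 − uv/c²), taking u = β_B and v = β_A.
u' = (0.663 − 0.940) / (1 − (0.940)(0.663)) = -0.2770/0.3768 = -0.7352.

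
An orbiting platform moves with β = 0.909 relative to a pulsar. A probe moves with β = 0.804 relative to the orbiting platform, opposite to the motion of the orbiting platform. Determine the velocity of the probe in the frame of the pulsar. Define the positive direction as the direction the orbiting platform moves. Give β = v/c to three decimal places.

With v = 0.909 and u' = -0.804 (in units of c),
u = (u' + v)/(1 + u'v/c²):
u = (-0.804 + 0.909) / (1 + (-0.804)·0.909) = 0.1050/0.2692 = 0.3901

β = +0.390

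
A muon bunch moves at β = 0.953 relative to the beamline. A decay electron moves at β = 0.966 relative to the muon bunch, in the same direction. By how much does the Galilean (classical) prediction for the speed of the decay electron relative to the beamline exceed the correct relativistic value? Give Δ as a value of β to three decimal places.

Δ = 0.920

Galilean: u_cl = 0.966 + 0.953 = 1.9190.
Relativistic: u_rel = (0.966 + 0.953) / (1 + 0.966·0.953) = 1.9190/1.9206 = 0.9992.
Δ = 1.9190 − 0.9992 = 0.9198.
(The classical prediction exceeds c; the relativistic result does not.)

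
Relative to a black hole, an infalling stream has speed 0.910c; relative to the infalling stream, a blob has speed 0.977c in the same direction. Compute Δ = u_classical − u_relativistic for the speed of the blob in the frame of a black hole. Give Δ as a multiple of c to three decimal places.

Δ = 0.888c

Galilean: u_cl = 0.977 + 0.910 = 1.8870.
Relativistic: u_rel = (0.977 + 0.910) / (1 + 0.977·0.910) = 1.8870/1.8891 = 0.9989.
Δ = 1.8870 − 0.9989 = 0.8881.
(The classical prediction exceeds c; the relativistic result does not.)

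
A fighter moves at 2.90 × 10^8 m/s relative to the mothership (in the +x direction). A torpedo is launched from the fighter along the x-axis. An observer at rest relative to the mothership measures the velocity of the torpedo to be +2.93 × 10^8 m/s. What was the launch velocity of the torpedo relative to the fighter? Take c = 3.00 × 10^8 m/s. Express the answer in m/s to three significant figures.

+5.37 × 10^7 m/s

v = 0.967c, u = 0.977c.
Invert the composition law: u' = (u − v)/(1 − uv/c²).
u' = (0.977 − 0.967) / (1 − (0.977)(0.967)) = 0.0100/0.0559 = 0.1789.
u' = 0.1789 × 3.00 × 10^8 m/s.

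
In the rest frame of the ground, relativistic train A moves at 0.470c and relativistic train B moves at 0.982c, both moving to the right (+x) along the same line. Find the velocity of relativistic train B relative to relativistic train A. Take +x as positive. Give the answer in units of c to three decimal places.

+0.951c

β_A = 0.470, β_B = 0.982.
Transform to A's frame with the inverse velocity-addition law: u' = (u − v)/(1 − uv/c²), taking u = β_B and v = β_A.
u' = (0.982 − 0.470) / (1 − (0.470)(0.982)) = 0.5120/0.5385 = 0.9509.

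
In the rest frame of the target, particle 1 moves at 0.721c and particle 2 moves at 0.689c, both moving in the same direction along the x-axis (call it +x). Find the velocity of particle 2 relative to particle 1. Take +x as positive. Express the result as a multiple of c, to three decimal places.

β_A = 0.721, β_B = 0.689.
Transform to A's frame with the inverse velocity-addition law: u' = (u − v)/(1 − uv/c²), taking u = β_B and v = β_A.
u' = (0.689 − 0.721) / (1 − (0.721)(0.689)) = -0.0320/0.5032 = -0.0636.

-0.064c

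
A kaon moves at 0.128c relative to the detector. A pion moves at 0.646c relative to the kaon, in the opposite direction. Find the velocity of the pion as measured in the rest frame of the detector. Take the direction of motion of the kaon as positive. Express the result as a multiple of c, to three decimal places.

With v = 0.128 and u' = -0.646 (in units of c),
u = (u' + v)/(1 + u'v/c²):
u = (-0.646 + 0.128) / (1 + (-0.646)·0.128) = -0.5180/0.9173 = -0.5647

-0.565c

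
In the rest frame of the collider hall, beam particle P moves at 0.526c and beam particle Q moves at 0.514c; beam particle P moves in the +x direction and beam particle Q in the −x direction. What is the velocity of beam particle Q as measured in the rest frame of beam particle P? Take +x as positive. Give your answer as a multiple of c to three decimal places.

-0.819c

β_A = 0.526, β_B = -0.514.
Transform to A's frame with the inverse velocity-addition law: u' = (u − v)/(1 − uv/c²), taking u = β_B and v = β_A.
u' = (-0.514 − 0.526) / (1 − (0.526)(-0.514)) = -1.0400/1.2704 = -0.8187.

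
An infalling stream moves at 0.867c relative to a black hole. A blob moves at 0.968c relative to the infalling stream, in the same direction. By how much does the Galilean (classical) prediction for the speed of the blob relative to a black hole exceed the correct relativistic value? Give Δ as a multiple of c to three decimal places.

Δ = 0.837c

Galilean: u_cl = 0.968 + 0.867 = 1.8350.
Relativistic: u_rel = (0.968 + 0.867) / (1 + 0.968·0.867) = 1.8350/1.8393 = 0.9977.
Δ = 1.8350 − 0.9977 = 0.8373.
(The classical prediction exceeds c; the relativistic result does not.)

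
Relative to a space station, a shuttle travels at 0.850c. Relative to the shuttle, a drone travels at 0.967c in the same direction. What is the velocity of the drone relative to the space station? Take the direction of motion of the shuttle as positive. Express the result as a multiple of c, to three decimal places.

With v = 0.850 and u' = 0.967 (in units of c),
u = (u' + v)/(1 + u'v/c²):
u = (0.967 + 0.850) / (1 + 0.967·0.850) = 1.8170/1.8219 = 0.9973

0.997c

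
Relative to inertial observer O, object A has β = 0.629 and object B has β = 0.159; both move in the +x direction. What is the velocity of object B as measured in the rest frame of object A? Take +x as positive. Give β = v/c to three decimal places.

β_A = 0.629, β_B = 0.159.
Transform to A's frame with the inverse velocity-addition law: u' = (u − v)/(1 − uv/c²), taking u = β_B and v = β_A.
u' = (0.159 − 0.629) / (1 − (0.629)(0.159)) = -0.4700/0.9000 = -0.5222.

β = -0.522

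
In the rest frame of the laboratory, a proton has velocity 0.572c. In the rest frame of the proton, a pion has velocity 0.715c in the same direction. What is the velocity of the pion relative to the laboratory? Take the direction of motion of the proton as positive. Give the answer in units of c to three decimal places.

0.913c

With v = 0.572 and u' = 0.715 (in units of c),
u = (u' + v)/(1 + u'v/c²):
u = (0.715 + 0.572) / (1 + 0.715·0.572) = 1.2870/1.4090 = 0.9134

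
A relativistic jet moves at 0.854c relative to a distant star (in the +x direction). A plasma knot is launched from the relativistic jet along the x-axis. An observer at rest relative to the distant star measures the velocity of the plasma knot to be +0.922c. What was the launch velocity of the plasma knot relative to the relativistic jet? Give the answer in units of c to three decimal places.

+0.320c

Invert the composition law: u' = (u − v)/(1 − uv/c²).
u' = (0.922 − 0.854) / (1 − (0.922)(0.854)) = 0.0680/0.2126 = 0.3198.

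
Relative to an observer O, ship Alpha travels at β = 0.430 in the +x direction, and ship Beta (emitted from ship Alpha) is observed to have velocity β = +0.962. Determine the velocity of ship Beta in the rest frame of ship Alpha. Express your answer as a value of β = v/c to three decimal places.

β = +0.907

Invert the composition law: u' = (u − v)/(1 − uv/c²).
u' = (0.962 − 0.430) / (1 − (0.962)(0.430)) = 0.5320/0.5863 = 0.9073.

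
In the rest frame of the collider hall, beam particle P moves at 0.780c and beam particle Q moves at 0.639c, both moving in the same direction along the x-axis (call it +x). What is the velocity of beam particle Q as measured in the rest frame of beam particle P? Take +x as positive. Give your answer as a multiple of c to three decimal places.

β_A = 0.780, β_B = 0.639.
Transform to A's frame with the inverse velocity-addition law: u' = (u − v)/(1 − uv/c²), taking u = β_B and v = β_A.
u' = (0.639 − 0.780) / (1 − (0.780)(0.639)) = -0.1410/0.5016 = -0.2811.

-0.281c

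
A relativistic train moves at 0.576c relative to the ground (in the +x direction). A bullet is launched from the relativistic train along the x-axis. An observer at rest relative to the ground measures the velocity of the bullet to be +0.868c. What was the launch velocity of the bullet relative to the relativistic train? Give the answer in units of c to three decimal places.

+0.584c

Invert the composition law: u' = (u − v)/(1 − uv/c²).
u' = (0.868 − 0.576) / (1 − (0.868)(0.576)) = 0.2920/0.5000 = 0.5840.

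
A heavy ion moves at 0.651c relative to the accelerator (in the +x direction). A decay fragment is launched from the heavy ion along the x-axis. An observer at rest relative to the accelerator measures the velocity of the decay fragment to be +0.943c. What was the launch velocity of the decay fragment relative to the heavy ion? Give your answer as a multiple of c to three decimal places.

Invert the composition law: u' = (u − v)/(1 − uv/c²).
u' = (0.943 − 0.651) / (1 − (0.943)(0.651)) = 0.2920/0.3861 = 0.7563.

+0.756c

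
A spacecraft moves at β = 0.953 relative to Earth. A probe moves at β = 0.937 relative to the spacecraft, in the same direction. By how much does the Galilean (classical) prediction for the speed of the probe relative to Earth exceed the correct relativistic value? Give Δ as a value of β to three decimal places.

Galilean: u_cl = 0.937 + 0.953 = 1.8900.
Relativistic: u_rel = (0.937 + 0.953) / (1 + 0.937·0.953) = 1.8900/1.8930 = 0.9984.
Δ = 1.8900 − 0.9984 = 0.8916.
(The classical prediction exceeds c; the relativistic result does not.)

Δ = 0.892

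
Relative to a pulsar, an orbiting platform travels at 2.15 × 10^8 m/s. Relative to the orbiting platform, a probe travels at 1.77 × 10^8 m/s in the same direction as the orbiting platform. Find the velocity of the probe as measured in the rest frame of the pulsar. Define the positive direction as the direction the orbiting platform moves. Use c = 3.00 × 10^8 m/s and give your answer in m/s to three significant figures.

2.76 × 10^8 m/s

In units of c (dividing by 3.00 × 10^8 m/s): v = 0.717, u' = 0.590.
u = (u' + v)/(1 + u'v/c²):
u = (0.590 + 0.717) / (1 + 0.590·0.717) = 1.3067/1.4228 = 0.9184
(Galilean addition would give +1.307c, exceeding c.)
Converting back: u = 0.9184 × 3.00 × 10^8 m/s.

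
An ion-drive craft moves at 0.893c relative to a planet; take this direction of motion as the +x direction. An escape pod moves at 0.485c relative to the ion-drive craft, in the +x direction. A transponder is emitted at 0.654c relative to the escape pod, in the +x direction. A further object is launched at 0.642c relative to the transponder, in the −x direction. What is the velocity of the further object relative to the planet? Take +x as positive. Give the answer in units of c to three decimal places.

+0.963c

Apply u = (u' + v)/(1 + u'v/c²) successively, working outward toward the planet.
Start: velocity of the ion-drive craft relative to the planet = 0.8930c.
Compose with the escape pod (u' = 0.485 in the ion-drive craft frame): u_1 = (0.485 + 0.893) / (1 + 0.485·0.893) = 1.3780/1.4331 = 0.9615.
Compose with the transponder (u' = 0.654 in the escape pod frame): u_2 = (0.654 + 0.962) / (1 + 0.654·0.962) = 1.6155/1.6289 = 0.9918.
Compose with the further object (u' = -0.642 in the transponder frame): u_3 = (-0.642 + 0.992) / (1 + (-0.642)·0.992) = 0.3498/0.3632 = 0.9631.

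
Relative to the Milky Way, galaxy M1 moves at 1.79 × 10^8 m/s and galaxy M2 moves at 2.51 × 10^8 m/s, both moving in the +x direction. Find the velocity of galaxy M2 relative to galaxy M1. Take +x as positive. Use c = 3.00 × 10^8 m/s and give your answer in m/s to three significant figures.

+1.44 × 10^8 m/s

β_A = 0.597, β_B = 0.837 (dividing each by c = 3.00 × 10^8 m/s).
Transform to A's frame with the inverse velocity-addition law: u' = (u − v)/(1 − uv/c²), taking u = β_B and v = β_A.
u' = (0.837 − 0.597) / (1 − (0.597)(0.837)) = 0.2400/0.5008 = 0.4792.
u' = 0.4792 × 3.00 × 10^8 m/s.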